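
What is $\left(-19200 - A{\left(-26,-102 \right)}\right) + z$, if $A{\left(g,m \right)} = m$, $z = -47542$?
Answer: $-66640$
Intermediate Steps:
$\left(-19200 - A{\left(-26,-102 \right)}\right) + z = \left(-19200 - -102\right) - 47542 = \left(-19200 + 102\right) - 47542 = -19098 - 47542 = -66640$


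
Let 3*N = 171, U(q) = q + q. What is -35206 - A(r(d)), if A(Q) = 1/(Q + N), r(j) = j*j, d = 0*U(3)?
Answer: -2006743/57 ≈ -35206.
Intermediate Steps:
U(q) = 2*q
N = 57 (N = (⅓)*171 = 57)
d = 0 (d = 0*(2*3) = 0*6 = 0)
r(j) = j²
A(Q) = 1/(57 + Q) (A(Q) = 1/(Q + 57) = 1/(57 + Q))
-35206 - A(r(d)) = -35206 - 1/(57 + 0²) = -35206 - 1/(57 + 0) = -35206 - 1/57 = -2006743/57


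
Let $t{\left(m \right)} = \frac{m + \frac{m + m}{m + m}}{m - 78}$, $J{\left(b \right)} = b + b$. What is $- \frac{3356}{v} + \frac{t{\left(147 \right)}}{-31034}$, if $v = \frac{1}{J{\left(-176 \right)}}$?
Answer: $\frac{1264798862902}{1070673} \approx 1.1813 \cdot 10^{6}$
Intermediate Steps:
$J{\left(b \right)} = 2 b$
$t{\left(m \right)} = \frac{1 + m}{-78 + m}$ ($t{\left(m \right)} = \frac{m + \frac{2 m}{2 m}}{-78 + m} = \frac{m + 2 m \frac{1}{2 m}}{-78 + m} = \frac{m + 1}{-78 + m} = \frac{1 + m}{-78 + m}$)
$v = - \frac{1}{352}$ ($v = \frac{1}{2 \left(-176\right)} = \frac{1}{-352} = - \frac{1}{352} \approx -0.0028409$)
$- \frac{3356}{v} + \frac{t{\left(147 \right)}}{-31034} = - \frac{3356}{- \frac{1}{352}} + \frac{\frac{1}{-78 + 147} \left(1 + 147\right)}{-31034} = \left(-3356\right) \left(-352\right) + \frac{1}{69} \cdot 148 \left(- \frac{1}{31034}\right) = 1181312 + \frac{1}{69} \cdot 148 \left(- \frac{1}{31034}\right) = 1181312 + \frac{148}{69} \left(- \frac{1}{31034}\right) = 1181312 - \frac{74}{1070673} = \frac{1264798862902}{1070673}$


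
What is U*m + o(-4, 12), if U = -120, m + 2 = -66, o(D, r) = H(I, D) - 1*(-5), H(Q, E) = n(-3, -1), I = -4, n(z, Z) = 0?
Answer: 8165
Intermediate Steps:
H(Q, E) = 0
o(D, r) = 5 (o(D, r) = 0 - 1*(-5) = 0 + 5 = 5)
m = -68 (m = -2 - 66 = -68)
U*m + o(-4, 12) = -120*(-68) + 5 = 8160 + 5 = 8165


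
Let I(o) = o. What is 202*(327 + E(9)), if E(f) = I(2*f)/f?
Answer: 66458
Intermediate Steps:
E(f) = 2 (E(f) = (2*f)/f = 2)
202*(327 + E(9)) = 202*(327 + 2) = 202*329 = 66458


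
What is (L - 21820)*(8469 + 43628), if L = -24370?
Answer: -2406360430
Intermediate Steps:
(L - 21820)*(8469 + 43628) = (-24370 - 21820)*(8469 + 43628) = -46190*52097 = -2406360430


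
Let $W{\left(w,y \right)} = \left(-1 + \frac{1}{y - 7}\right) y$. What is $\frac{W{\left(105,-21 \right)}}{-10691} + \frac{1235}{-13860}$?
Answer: $- \frac{675242}{7408863} \approx -0.09114$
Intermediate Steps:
$W{\left(w,y \right)} = y \left(-1 + \frac{1}{-7 + y}\right)$ ($W{\left(w,y \right)} = \left(-1 + \frac{1}{-7 + y}\right) y = y \left(-1 + \frac{1}{-7 + y}\right)$)
$\frac{W{\left(105,-21 \right)}}{-10691} + \frac{1235}{-13860} = \frac{\left(-21\right) \frac{1}{-7 - 21} \left(8 - -21\right)}{-10691} + \frac{1235}{-13860} = - \frac{21 \left(8 + 21\right)}{-28} \left(- \frac{1}{10691}\right) + 1235 \left(- \frac{1}{13860}\right) = \left(-21\right) \left(- \frac{1}{28}\right) 29 \left(- \frac{1}{10691}\right) - \frac{247}{2772} = \frac{87}{4} \left(- \frac{1}{10691}\right) - \frac{247}{2772} = - \frac{87}{42764} - \frac{247}{2772} = - \frac{675242}{7408863}$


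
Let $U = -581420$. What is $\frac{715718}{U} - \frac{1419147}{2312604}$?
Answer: $- \frac{3280810527}{1778563780} \approx -1.8446$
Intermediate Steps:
$\frac{715718}{U} - \frac{1419147}{2312604} = \frac{715718}{-581420} - \frac{1419147}{2312604} = 715718 \left(- \frac{1}{581420}\right) - \frac{52561}{85652} = - \frac{357859}{290710} - \frac{52561}{85652} = - \frac{3280810527}{1778563780}$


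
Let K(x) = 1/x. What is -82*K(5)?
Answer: -82/5 ≈ -16.400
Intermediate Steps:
K(x) = 1/x
-82*K(5) = -82/5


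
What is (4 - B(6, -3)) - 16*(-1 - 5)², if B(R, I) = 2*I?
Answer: -566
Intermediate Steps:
(4 - B(6, -3)) - 16*(-1 - 5)² = (4 - 2*(-3)) - 16*(-1 - 5)² = (4 - 1*(-6)) - 16*(-6)² = (4 + 6) - 16*36 = 10 - 576 = -566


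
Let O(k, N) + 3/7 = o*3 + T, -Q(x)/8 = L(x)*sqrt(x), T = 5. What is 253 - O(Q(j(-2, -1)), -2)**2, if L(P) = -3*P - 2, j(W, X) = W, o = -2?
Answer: 12297/49 ≈ 250.96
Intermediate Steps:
L(P) = -2 - 3*P
Q(x) = -8*sqrt(x)*(-2 - 3*x) (Q(x) = -8*(-2 - 3*x)*sqrt(x) = -8*sqrt(x)*(-2 - 3*x))
O(k, N) = -10/7 (O(k, N) = -3/7 + (-2*3 + 5) = -3/7 + (-6 + 5) = -3/7 - 1 = -10/7)
253 - O(Q(j(-2, -1)), -2)**2 = 253 - (-10/7)**2 = 253 - 1*100/49 = 253 - 100/49 = 12297/49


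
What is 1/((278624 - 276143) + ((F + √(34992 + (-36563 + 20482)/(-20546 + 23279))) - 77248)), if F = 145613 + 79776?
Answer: 411649926/62003439536917 - √261321411315/62003439536917 ≈ 6.6309e-6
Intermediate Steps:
F = 225389
1/((278624 - 276143) + ((F + √(34992 + (-36563 + 20482)/(-20546 + 23279))) - 77248)) = 1/((278624 - 276143) + ((225389 + √(34992 + (-36563 + 20482)/(-20546 + 23279))) - 77248)) = 1/(2481 + ((225389 + √(34992 - 16081/2733)) - 77248)) = 1/(2481 + ((225389 + √(95617055/2733)) - 77248)) = 1/(2481 + ((225389 + √261321411315/2733) - 77248)) = 1/(2481 + (148141 + √261321411315/2733)) = 1/(150622 + √261321411315/2733)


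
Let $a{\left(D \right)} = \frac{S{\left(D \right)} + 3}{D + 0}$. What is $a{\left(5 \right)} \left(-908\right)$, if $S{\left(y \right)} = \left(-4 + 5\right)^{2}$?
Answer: $- \frac{3632}{5} \approx -726.4$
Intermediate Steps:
$S{\left(y \right)} = 1$ ($S{\left(y \right)} = 1^{2} = 1$)
$a{\left(D \right)} = \frac{4}{D}$ ($a{\left(D \right)} = \frac{1 + 3}{D + 0} = \frac{4}{D}$)
$a{\left(5 \right)} \left(-908\right) = \frac{4}{5} \left(-908\right) = - \frac{3632}{5}$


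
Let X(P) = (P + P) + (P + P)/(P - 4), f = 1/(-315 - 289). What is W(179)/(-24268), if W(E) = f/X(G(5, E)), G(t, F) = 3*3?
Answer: 5/1583050176 ≈ 3.1585e-9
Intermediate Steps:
G(t, F) = 9
f = -1/604 (f = 1/(-604) = -1/604 ≈ -0.0016556)
X(P) = 2*P + 2*P/(-4 + P) (X(P) = 2*P + (2*P)/(-4 + P) = 2*P + 2*P/(-4 + P))
W(E) = -5/65232 (W(E) = -(-4 + 9)/(18*(-3 + 9))/604 = -1/(604*(2*9*6/5)) = -1/(604*(2*9*(1/5)*6)) = -1/(604*108/5) = -1/604*5/108 = -5/65232)
W(179)/(-24268) = -5/65232/(-24268) = -5/65232*(-1/24268) = 5/1583050176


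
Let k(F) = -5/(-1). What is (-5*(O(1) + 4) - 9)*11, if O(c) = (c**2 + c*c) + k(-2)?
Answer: -704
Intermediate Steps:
k(F) = 5 (k(F) = -5*(-1) = 5)
O(c) = 5 + 2*c**2 (O(c) = (c**2 + c*c) + 5 = (c**2 + c**2) + 5 = 2*c**2 + 5 = 5 + 2*c**2)
(-5*(O(1) + 4) - 9)*11 = (-5*((5 + 2*1**2) + 4) - 9)*11 = (-5*((5 + 2*1) + 4) - 9)*11 = (-5*((5 + 2) + 4) - 9)*11 = (-5*(7 + 4) - 9)*11 = (-5*11 - 9)*11 = (-55 - 9)*11 = -64*11 = -704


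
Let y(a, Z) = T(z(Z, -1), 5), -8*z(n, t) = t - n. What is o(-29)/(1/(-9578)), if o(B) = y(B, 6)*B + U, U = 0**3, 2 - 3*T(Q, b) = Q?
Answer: 416643/4 ≈ 1.0416e+5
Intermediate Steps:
z(n, t) = -t/8 + n/8 (z(n, t) = -(t - n)/8 = -t/8 + n/8)
T(Q, b) = 2/3 - Q/3
U = 0
y(a, Z) = 5/8 - Z/24 (y(a, Z) = 2/3 - (-1/8*(-1) + Z/8)/3 = 2/3 - (1/8 + Z/8)/3 = 2/3 + (-1/24 - Z/24) = 5/8 - Z/24)
o(B) = 3*B/8 (o(B) = (5/8 - 1/24*6)*B + 0 = (5/8 - 1/4)*B + 0 = 3*B/8 + 0 = 3*B/8)
o(-29)/(1/(-9578)) = ((3/8)*(-29))/(1/(-9578)) = -87/(8*(-1/9578)) = -87/8*(-9578) = 416643/4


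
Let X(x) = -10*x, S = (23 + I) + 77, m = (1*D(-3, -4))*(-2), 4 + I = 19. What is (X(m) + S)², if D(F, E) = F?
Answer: 3025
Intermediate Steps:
I = 15 (I = -4 + 19 = 15)
m = 6 (m = (1*(-3))*(-2) = -3*(-2) = 6)
S = 115 (S = (23 + 15) + 77 = 38 + 77 = 115)
(X(m) + S)² = (-10*6 + 115)² = (-60 + 115)² = 55² = 3025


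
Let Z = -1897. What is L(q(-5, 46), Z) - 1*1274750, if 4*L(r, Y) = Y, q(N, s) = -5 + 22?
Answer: -5100897/4 ≈ -1.2752e+6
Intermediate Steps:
q(N, s) = 17
L(r, Y) = Y/4
L(q(-5, 46), Z) - 1*1274750 = (¼)*(-1897) - 1*1274750 = -1897/4 - 1274750 = -5100897/4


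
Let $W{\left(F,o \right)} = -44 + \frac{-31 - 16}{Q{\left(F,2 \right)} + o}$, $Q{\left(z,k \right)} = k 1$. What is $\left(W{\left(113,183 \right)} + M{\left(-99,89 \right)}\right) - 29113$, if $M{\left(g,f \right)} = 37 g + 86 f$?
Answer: $- \frac{4655757}{185} \approx -25166.0$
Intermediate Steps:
$Q{\left(z,k \right)} = k$
$W{\left(F,o \right)} = -44 - \frac{47}{2 + o}$ ($W{\left(F,o \right)} = -44 + \frac{-31 - 16}{2 + o} = -44 - \frac{47}{2 + o}$)
$\left(W{\left(113,183 \right)} + M{\left(-99,89 \right)}\right) - 29113 = \left(\frac{-135 - 8052}{2 + 183} + \left(37 \left(-99\right) + 86 \cdot 89\right)\right) - 29113 = \left(\frac{-135 - 8052}{185} + \left(-3663 + 7654\right)\right) - 29113 = \left(\frac{1}{185} \left(-8187\right) + 3991\right) - 29113 = \left(- \frac{8187}{185} + 3991\right) - 29113 = \frac{730148}{185} - 29113 = - \frac{4655757}{185}$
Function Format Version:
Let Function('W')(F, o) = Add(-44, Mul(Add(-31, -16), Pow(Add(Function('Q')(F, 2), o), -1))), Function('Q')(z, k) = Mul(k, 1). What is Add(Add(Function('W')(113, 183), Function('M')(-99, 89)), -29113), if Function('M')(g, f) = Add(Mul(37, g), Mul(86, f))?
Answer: Rational(-4655757, 185) ≈ -25166.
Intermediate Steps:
Function('Q')(z, k) = k
Function('W')(F, o) = Add(-44, Mul(-47, Pow(Add(2, o), -1))) (Function('W')(F, o) = Add(-44, Mul(Add(-31, -16), Pow(Add(2, o), -1))) = Add(-44, Mul(-47, Pow(Add(2, o), -1))))
Add(Add(Function('W')(113, 183), Function('M')(-99, 89)), -29113) = Add(Add(Mul(Pow(Add(2, 183), -1), Add(-135, Mul(-44, 183))), Add(Mul(37, -99), Mul(86, 89))), -29113) = Add(Add(Mul(Pow(185, -1), Add(-135, -8052)), Add(-3663, 7654)), -29113) = Add(Add(Mul(Rational(1, 185), -8187), 3991), -29113) = Add(Add(Rational(-8187, 185), 3991), -29113) = Add(Rational(730148, 185), -29113) = Rational(-4655757, 185)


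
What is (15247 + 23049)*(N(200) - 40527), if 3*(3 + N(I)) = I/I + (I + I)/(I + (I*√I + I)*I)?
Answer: -37062856668325048/23878797 + 153184000*√2/23878797 ≈ -1.5521e+9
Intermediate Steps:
N(I) = -8/3 + 2*I/(3*(I + I*(I + I^(3/2)))) (N(I) = -3 + (I/I + (I + I)/(I + (I*√I + I)*I))/3 = -3 + (1 + (2*I)/(I + (I^(3/2) + I)*I))/3 = -3 + (1 + (2*I)/(I + (I + I^(3/2))*I))/3 = -3 + (1 + (2*I)/(I + I*(I + I^(3/2))))/3 = -3 + (1 + 2*I/(I + I*(I + I^(3/2))))/3 = -3 + (⅓ + 2*I/(3*(I + I*(I + I^(3/2))))) = -8/3 + 2*I/(3*(I + I*(I + I^(3/2)))))
(15247 + 23049)*(N(200) - 40527) = (15247 + 23049)*((-2*200² - 8/3*200³ - 640000000*√2/3)/(200² + 200³ + 200^(7/2)) - 40527) = 38296*((-2*40000 - 8/3*8000000 - 640000000*√2/3)/(40000 + 8000000 + 80000000*√2) - 40527) = 38296*((-80000 - 64000000/3 - 640000000*√2/3)/(8040000 + 80000000*√2) - 40527) = 38296*((-64240000/3 - 640000000*√2/3)/(8040000 + 80000000*√2) - 40527) = 38296*(-40527 + (-64240000/3 - 640000000*√2/3)/(8040000 + 80000000*√2)) = -1552021992 + 38296*(-64240000/3 - 640000000*√2/3)/(8040000 + 80000000*√2)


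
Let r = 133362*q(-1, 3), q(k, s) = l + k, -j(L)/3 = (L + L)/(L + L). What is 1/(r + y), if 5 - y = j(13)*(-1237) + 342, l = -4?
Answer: -1/670858 ≈ -1.4906e-6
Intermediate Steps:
j(L) = -3 (j(L) = -3*(L + L)/(L + L) = -3*2*L/(2*L) = -3*2*L*1/(2*L) = -3*1 = -3)
q(k, s) = -4 + k
r = -666810 (r = 133362*(-4 - 1) = 133362*(-5) = -666810)
y = -4048 (y = 5 - (-3*(-1237) + 342) = 5 - (3711 + 342) = 5 - 1*4053 = 5 - 4053 = -4048)
1/(r + y) = 1/(-666810 - 4048) = 1/(-670858) = -1/670858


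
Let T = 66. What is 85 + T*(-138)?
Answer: -9023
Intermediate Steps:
85 + T*(-138) = 85 + 66*(-138) = 85 - 9108 = -9023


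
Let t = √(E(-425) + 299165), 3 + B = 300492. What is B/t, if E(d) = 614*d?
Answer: 300489*√38215/38215 ≈ 1537.1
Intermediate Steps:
B = 300489 (B = -3 + 300492 = 300489)
t = √38215 (t = √(614*(-425) + 299165) = √(-260950 + 299165) = √38215 ≈ 195.49)
B/t = 300489/(√38215) = 300489*(√38215/38215) = 300489*√38215/38215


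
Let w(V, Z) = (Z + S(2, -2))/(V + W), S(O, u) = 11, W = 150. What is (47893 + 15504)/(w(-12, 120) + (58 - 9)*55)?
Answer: 8748786/372041 ≈ 23.516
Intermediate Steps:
w(V, Z) = (11 + Z)/(150 + V) (w(V, Z) = (Z + 11)/(V + 150) = (11 + Z)/(150 + V))
(47893 + 15504)/(w(-12, 120) + (58 - 9)*55) = (47893 + 15504)/((11 + 120)/(150 - 12) + (58 - 9)*55) = 63397/(131/138 + 49*55) = 63397/((1/138)*131 + 2695) = 63397/(131/138 + 2695) = 63397/(372041/138) = 63397*(138/372041) = 8748786/372041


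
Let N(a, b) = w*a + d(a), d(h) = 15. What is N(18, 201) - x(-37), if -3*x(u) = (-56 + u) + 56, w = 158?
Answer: 8540/3 ≈ 2846.7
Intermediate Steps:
x(u) = -u/3 (x(u) = -((-56 + u) + 56)/3 = -u/3)
N(a, b) = 15 + 158*a (N(a, b) = 158*a + 15 = 15 + 158*a)
N(18, 201) - x(-37) = (15 + 158*18) - (-1)*(-37)/3 = (15 + 2844) - 1*37/3 = 2859 - 37/3 = 8540/3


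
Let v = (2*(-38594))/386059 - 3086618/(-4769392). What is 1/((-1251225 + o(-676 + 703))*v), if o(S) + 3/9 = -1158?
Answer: -1380950029596/773481491799544225 ≈ -1.7854e-6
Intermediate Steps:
o(S) = -3475/3 (o(S) = -⅓ - 1158 = -3475/3)
v = 411738414383/920633353064 (v = -77188*1/386059 - 3086618*(-1/4769392) = -77188/386059 + 1543309/2384696 = 411738414383/920633353064 ≈ 0.44723)
1/((-1251225 + o(-676 + 703))*v) = 1/((-1251225 - 3475/3)*(411738414383/920633353064)) = (920633353064/411738414383)/(-3757150/3) = -3/3757150*920633353064/411738414383 = -1380950029596/773481491799544225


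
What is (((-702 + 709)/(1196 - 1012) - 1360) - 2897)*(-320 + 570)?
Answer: -97910125/92 ≈ -1.0642e+6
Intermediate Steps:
(((-702 + 709)/(1196 - 1012) - 1360) - 2897)*(-320 + 570) = ((7/184 - 1360) - 2897)*250 = (-250233/184 - 2897)*250 = -783281/184*250 = -97910125/92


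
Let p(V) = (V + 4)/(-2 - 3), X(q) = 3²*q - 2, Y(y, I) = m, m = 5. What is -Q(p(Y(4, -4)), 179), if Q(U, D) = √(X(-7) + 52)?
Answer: -I*√13 ≈ -3.6056*I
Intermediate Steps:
Y(y, I) = 5
X(q) = -2 + 9*q (X(q) = 9*q - 2 = -2 + 9*q)
p(V) = -⅘ - V/5 (p(V) = (4 + V)/(-5) = (4 + V)*(-⅕) = -⅘ - V/5)
Q(U, D) = I*√13 (Q(U, D) = √((-2 + 9*(-7)) + 52) = √((-2 - 63) + 52) = √(-65 + 52) = √(-13) = I*√13)
-Q(p(Y(4, -4)), 179) = -I*√13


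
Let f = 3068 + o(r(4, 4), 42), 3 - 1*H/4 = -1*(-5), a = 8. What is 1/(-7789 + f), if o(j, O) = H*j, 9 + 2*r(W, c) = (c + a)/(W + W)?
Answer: -1/4691 ≈ -0.00021317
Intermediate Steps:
r(W, c) = -9/2 + (8 + c)/(4*W) (r(W, c) = -9/2 + ((c + 8)/(W + W))/2 = -9/2 + ((8 + c)/((2*W)))/2 = -9/2 + ((8 + c)*(1/(2*W)))/2 = -9/2 + ((8 + c)/(2*W))/2 = -9/2 + (8 + c)/(4*W))
H = -8 (H = 12 - (-4)*(-5) = 12 - 4*5 = 12 - 20 = -8)
o(j, O) = -8*j
f = 3098 (f = 3068 - 2*(8 + 4 - 18*4)/4 = 3068 - 2*(8 + 4 - 72)/4 = 3068 - 2*(-60)/4 = 3068 - 8*(-15/4) = 3068 + 30 = 3098)
1/(-7789 + f) = 1/(-7789 + 3098) = 1/(-4691) = -1/4691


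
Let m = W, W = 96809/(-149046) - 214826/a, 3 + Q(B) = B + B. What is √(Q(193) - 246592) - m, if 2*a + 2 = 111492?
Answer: 37415573701/8308569270 + I*√246209 ≈ 4.5033 + 496.19*I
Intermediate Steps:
a = 55745 (a = -1 + (½)*111492 = -1 + 55746 = 55745)
Q(B) = -3 + 2*B (Q(B) = -3 + (B + B) = -3 + 2*B)
W = -37415573701/8308569270 (W = 96809/(-149046) - 214826/55745 = 96809*(-1/149046) - 214826*1/55745 = -96809/149046 - 214826/55745 = -37415573701/8308569270 ≈ -4.5033)
m = -37415573701/8308569270 ≈ -4.5033
√(Q(193) - 246592) - m = √((-3 + 2*193) - 246592) - 1*(-37415573701/8308569270) = √((-3 + 386) - 246592) + 37415573701/8308569270 = √(383 - 246592) + 37415573701/8308569270 = √(-246209) + 37415573701/8308569270 = I*√246209 + 37415573701/8308569270 = 37415573701/8308569270 + I*√246209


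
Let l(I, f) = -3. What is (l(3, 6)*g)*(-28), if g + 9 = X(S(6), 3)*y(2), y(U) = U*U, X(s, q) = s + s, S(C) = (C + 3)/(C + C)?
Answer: -252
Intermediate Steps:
S(C) = (3 + C)/(2*C) (S(C) = (3 + C)/((2*C)) = (3 + C)*(1/(2*C)) = (3 + C)/(2*C))
X(s, q) = 2*s
y(U) = U²
g = -3 (g = -9 + (2*((½)*(3 + 6)/6))*2² = -9 + (2*((½)*(⅙)*9))*4 = -9 + (2*(¾))*4 = -9 + (3/2)*4 = -9 + 6 = -3)
(l(3, 6)*g)*(-28) = -3*(-3)*(-28) = 9*(-28) = -252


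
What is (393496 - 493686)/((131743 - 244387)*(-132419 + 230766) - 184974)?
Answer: 50095/5539192221 ≈ 9.0437e-6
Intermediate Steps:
(393496 - 493686)/((131743 - 244387)*(-132419 + 230766) - 184974) = -100190/(-112644*98347 - 184974) = -100190/(-11078199468 - 184974) = -100190/(-11078384442) = -100190*(-1/11078384442) = 50095/5539192221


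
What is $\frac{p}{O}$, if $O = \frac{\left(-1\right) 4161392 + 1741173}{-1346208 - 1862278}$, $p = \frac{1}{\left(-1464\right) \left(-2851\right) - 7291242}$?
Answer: $- \frac{1604243}{3772368732891} \approx -4.2526 \cdot 10^{-7}$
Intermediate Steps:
$p = - \frac{1}{3117378}$ ($p = \frac{1}{4173864 - 7291242} = \frac{1}{-3117378} = - \frac{1}{3117378} \approx -3.2078 \cdot 10^{-7}$)
$O = \frac{2420219}{3208486}$ ($O = \frac{-4161392 + 1741173}{-3208486} = \left(-2420219\right) \left(- \frac{1}{3208486}\right) = \frac{2420219}{3208486} \approx 0.75432$)
$\frac{p}{O} = - \frac{1}{3117378 \cdot \frac{2420219}{3208486}} = \left(- \frac{1}{3117378}\right) \frac{3208486}{2420219} = - \frac{1604243}{3772368732891}$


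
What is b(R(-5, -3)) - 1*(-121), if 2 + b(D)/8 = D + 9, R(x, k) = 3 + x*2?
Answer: 121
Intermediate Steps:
R(x, k) = 3 + 2*x
b(D) = 56 + 8*D (b(D) = -16 + 8*(D + 9) = -16 + 8*(9 + D) = -16 + (72 + 8*D) = 56 + 8*D)
b(R(-5, -3)) - 1*(-121) = (56 + 8*(3 + 2*(-5))) - 1*(-121) = (56 + 8*(3 - 10)) + 121 = (56 + 8*(-7)) + 121 = (56 - 56) + 121 = 0 + 121 = 121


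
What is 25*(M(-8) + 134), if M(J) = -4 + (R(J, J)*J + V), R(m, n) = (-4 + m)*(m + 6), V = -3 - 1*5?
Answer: -1750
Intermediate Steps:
V = -8 (V = -3 - 5 = -8)
R(m, n) = (-4 + m)*(6 + m)
M(J) = -12 + J*(-24 + J² + 2*J) (M(J) = -4 + ((-24 + J² + 2*J)*J - 8) = -4 + (J*(-24 + J² + 2*J) - 8) = -4 + (-8 + J*(-24 + J² + 2*J)) = -12 + J*(-24 + J² + 2*J))
25*(M(-8) + 134) = 25*((-12 - 8*(-24 + (-8)² + 2*(-8))) + 134) = 25*((-12 - 8*(-24 + 64 - 16)) + 134) = 25*((-12 - 8*24) + 134) = 25*((-12 - 192) + 134) = 25*(-204 + 134) = 25*(-70) = -1750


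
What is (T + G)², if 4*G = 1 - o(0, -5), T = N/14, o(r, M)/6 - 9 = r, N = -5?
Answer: 145161/784 ≈ 185.15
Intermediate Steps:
o(r, M) = 54 + 6*r
T = -5/14 ≈ -0.35714
G = -53/4 (G = (1 - (54 + 6*0))/4 = (1 - (54 + 0))/4 = (1 - 1*54)/4 = (1 - 54)/4 = (¼)*(-53) = -53/4 ≈ -13.250)
(T + G)² = (-5/14 - 53/4)² = (-381/28)² = 145161/784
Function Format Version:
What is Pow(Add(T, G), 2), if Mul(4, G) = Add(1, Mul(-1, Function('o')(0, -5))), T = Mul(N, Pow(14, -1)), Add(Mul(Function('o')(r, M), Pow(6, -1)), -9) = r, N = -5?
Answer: Rational(145161, 784) ≈ 185.15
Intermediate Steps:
Function('o')(r, M) = Add(54, Mul(6, r))
T = Rational(-5, 14) (T = Mul(-5, Pow(14, -1)) = Mul(-5, Rational(1, 14)) = Rational(-5, 14) ≈ -0.35714)
G = Rational(-53, 4) (G = Mul(Rational(1, 4), Add(1, Mul(-1, Add(54, Mul(6, 0))))) = Mul(Rational(1, 4), Add(1, Mul(-1, Add(54, 0)))) = Mul(Rational(1, 4), Add(1, Mul(-1, 54))) = Mul(Rational(1, 4), Add(1, -54)) = Mul(Rational(1, 4), -53) = Rational(-53, 4) ≈ -13.250)
Pow(Add(T, G), 2) = Pow(Add(Rational(-5, 14), Rational(-53, 4)), 2) = Pow(Rational(-381, 28), 2) = Rational(145161, 784)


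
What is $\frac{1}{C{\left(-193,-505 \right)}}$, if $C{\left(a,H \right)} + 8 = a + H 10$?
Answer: $- \frac{1}{5251} \approx -0.00019044$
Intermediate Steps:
$C{\left(a,H \right)} = -8 + a + 10 H$ ($C{\left(a,H \right)} = -8 + \left(a + H 10\right) = -8 + \left(a + 10 H\right) = -8 + a + 10 H$)
$\frac{1}{C{\left(-193,-505 \right)}} = \frac{1}{-8 - 193 + 10 \left(-505\right)} = \frac{1}{-8 - 193 - 5050} = \frac{1}{-5251} = - \frac{1}{5251}$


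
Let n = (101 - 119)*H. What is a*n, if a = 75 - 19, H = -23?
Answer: 23184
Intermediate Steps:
a = 56
n = 414 (n = (101 - 119)*(-23) = -18*(-23) = 414)
a*n = 56*414 = 23184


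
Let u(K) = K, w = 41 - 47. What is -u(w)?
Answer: 6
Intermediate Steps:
w = -6
-u(w) = -1*(-6) = 6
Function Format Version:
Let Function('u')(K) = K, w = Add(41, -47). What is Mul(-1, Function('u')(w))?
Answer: 6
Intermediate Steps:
w = -6
Mul(-1, Function('u')(w)) = Mul(-1, -6) = 6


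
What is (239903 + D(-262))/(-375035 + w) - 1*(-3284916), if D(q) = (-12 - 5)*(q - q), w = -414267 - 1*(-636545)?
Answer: 501793673509/152757 ≈ 3.2849e+6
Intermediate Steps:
w = 222278 (w = -414267 + 636545 = 222278)
D(q) = 0 (D(q) = -17*0 = 0)
(239903 + D(-262))/(-375035 + w) - 1*(-3284916) = (239903 + 0)/(-375035 + 222278) - 1*(-3284916) = 239903/(-152757) + 3284916 = 239903*(-1/152757) + 3284916 = -239903/152757 + 3284916 = 501793673509/152757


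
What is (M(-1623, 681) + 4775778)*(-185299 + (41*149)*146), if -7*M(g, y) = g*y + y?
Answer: 3486138401460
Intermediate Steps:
M(g, y) = -y/7 - g*y/7 (M(g, y) = -(g*y + y)/7 = -(y + g*y)/7 = -y/7 - g*y/7)
(M(-1623, 681) + 4775778)*(-185299 + (41*149)*146) = (-⅐*681*(1 - 1623) + 4775778)*(-185299 + (41*149)*146) = (-⅐*681*(-1622) + 4775778)*(-185299 + 6109*146) = (1104582/7 + 4775778)*(-185299 + 891914) = (34535028/7)*706615 = 3486138401460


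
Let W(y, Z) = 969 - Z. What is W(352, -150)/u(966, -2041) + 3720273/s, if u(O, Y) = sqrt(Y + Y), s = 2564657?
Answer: 3720273/2564657 - 1119*I*sqrt(4082)/4082 ≈ 1.4506 - 17.514*I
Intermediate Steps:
u(O, Y) = sqrt(2)*sqrt(Y) (u(O, Y) = sqrt(2*Y) = sqrt(2)*sqrt(Y))
W(352, -150)/u(966, -2041) + 3720273/s = (969 - 1*(-150))/((sqrt(2)*sqrt(-2041))) + 3720273/2564657 = (969 + 150)/((sqrt(2)*(I*sqrt(2041)))) + 3720273*(1/2564657) = 1119/((I*sqrt(4082))) + 3720273/2564657 = 1119*(-I*sqrt(4082)/4082) + 3720273/2564657 = -1119*I*sqrt(4082)/4082 + 3720273/2564657 = 3720273/2564657 - 1119*I*sqrt(4082)/4082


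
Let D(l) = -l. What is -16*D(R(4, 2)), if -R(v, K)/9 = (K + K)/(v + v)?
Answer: -72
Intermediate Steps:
R(v, K) = -9*K/v (R(v, K) = -9*(K + K)/(v + v) = -9*2*K/(2*v) = -9*2*K*1/(2*v) = -9*K/v)
-16*D(R(4, 2)) = -(-16)*(-9*2/4) = -(-16)*(-9*2*¼) = -(-16)*(-9)/2 = -16*9/2 = -72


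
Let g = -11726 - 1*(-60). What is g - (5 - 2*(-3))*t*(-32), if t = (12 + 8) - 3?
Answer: -5682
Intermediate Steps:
t = 17 (t = 20 - 3 = 17)
g = -11666 (g = -11726 + 60 = -11666)
g - (5 - 2*(-3))*t*(-32) = -11666 - (5 - 2*(-3))*17*(-32) = -11666 - (5 + 6)*17*(-32) = -11666 - 11*17*(-32) = -11666 - 187*(-32) = -11666 - 1*(-5984) = -11666 + 5984 = -5682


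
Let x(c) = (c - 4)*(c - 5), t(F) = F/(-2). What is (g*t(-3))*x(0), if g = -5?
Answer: -150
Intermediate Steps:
t(F) = -F/2 (t(F) = F*(-½) = -F/2)
x(c) = (-5 + c)*(-4 + c) (x(c) = (-4 + c)*(-5 + c) = (-5 + c)*(-4 + c))
(g*t(-3))*x(0) = (-(-5)*(-3)/2)*(20 + 0² - 9*0) = (-5*3/2)*(20 + 0 + 0) = -15/2*20 = -150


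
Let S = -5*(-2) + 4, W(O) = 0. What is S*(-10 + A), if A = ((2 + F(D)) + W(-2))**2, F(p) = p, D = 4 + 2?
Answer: 756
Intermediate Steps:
D = 6
S = 14 (S = 10 + 4 = 14)
A = 64 (A = ((2 + 6) + 0)**2 = (8 + 0)**2 = 8**2 = 64)
S*(-10 + A) = 14*(-10 + 64) = 14*54 = 756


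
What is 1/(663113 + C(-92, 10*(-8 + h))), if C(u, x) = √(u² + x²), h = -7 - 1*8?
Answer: 28831/19118208235 - 2*√29/19118208235 ≈ 1.5075e-6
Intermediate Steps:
h = -15 (h = -7 - 8 = -15)
1/(663113 + C(-92, 10*(-8 + h))) = 1/(663113 + √((-92)² + (10*(-8 - 15))²)) = 1/(663113 + √(8464 + (10*(-23))²)) = 1/(663113 + √(8464 + (-230)²)) = 1/(663113 + √(8464 + 52900)) = 1/(663113 + √61364) = 1/(663113 + 46*√29)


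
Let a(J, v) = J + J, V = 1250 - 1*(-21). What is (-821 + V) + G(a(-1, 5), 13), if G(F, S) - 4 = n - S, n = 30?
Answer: 471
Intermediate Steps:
V = 1271 (V = 1250 + 21 = 1271)
a(J, v) = 2*J
G(F, S) = 34 - S (G(F, S) = 4 + (30 - S) = 34 - S)
(-821 + V) + G(a(-1, 5), 13) = (-821 + 1271) + (34 - 1*13) = 450 + (34 - 13) = 450 + 21 = 471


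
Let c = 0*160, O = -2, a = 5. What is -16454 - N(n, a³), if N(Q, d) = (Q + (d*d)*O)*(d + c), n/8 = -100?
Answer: 3989796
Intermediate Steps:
n = -800 (n = 8*(-100) = -800)
c = 0
N(Q, d) = d*(Q - 2*d²) (N(Q, d) = (Q + (d*d)*(-2))*(d + 0) = (Q + d²*(-2))*d = (Q - 2*d²)*d = d*(Q - 2*d²))
-16454 - N(n, a³) = -16454 - 5³*(-800 - 2*(5³)²) = -16454 - 125*(-800 - 2*125²) = -16454 - 125*(-800 - 2*15625) = -16454 - 125*(-800 - 31250) = -16454 - 125*(-32050) = -16454 - 1*(-4006250) = -16454 + 4006250 = 3989796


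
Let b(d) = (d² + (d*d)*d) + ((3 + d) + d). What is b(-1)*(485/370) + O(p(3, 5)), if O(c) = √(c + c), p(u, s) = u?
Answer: 97/74 + √6 ≈ 3.7603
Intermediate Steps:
b(d) = 3 + d² + d³ + 2*d (b(d) = (d² + d²*d) + (3 + 2*d) = (d² + d³) + (3 + 2*d) = 3 + d² + d³ + 2*d)
O(c) = √2*√c (O(c) = √(2*c) = √2*√c)
b(-1)*(485/370) + O(p(3, 5)) = (3 + (-1)² + (-1)³ + 2*(-1))*(485/370) + √2*√3 = (3 + 1 - 1 - 2)*(485*(1/370)) + √6 = 1*(97/74) + √6 = 97/74 + √6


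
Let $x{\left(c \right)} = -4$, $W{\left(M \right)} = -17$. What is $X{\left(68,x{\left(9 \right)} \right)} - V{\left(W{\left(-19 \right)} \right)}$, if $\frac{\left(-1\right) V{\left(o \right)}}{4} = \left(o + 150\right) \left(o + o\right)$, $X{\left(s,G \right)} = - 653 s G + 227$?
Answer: $159755$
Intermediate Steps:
$X{\left(s,G \right)} = 227 - 653 G s$ ($X{\left(s,G \right)} = - 653 G s + 227 = 227 - 653 G s$)
$V{\left(o \right)} = - 8 o \left(150 + o\right)$ ($V{\left(o \right)} = - 4 \left(o + 150\right) \left(o + o\right) = - 4 \left(150 + o\right) 2 o = - 4 \cdot 2 o \left(150 + o\right) = - 8 o \left(150 + o\right)$)
$X{\left(68,x{\left(9 \right)} \right)} - V{\left(W{\left(-19 \right)} \right)} = \left(227 - \left(-2612\right) 68\right) - \left(-8\right) \left(-17\right) \left(150 - 17\right) = \left(227 + 177616\right) - \left(-8\right) \left(-17\right) 133 = 177843 - 18088 = 159755$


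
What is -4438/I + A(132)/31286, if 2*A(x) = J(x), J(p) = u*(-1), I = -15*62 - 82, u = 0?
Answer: 2219/506 ≈ 4.3854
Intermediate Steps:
I = -1012 (I = -930 - 82 = -1012)
J(p) = 0 (J(p) = 0*(-1) = 0)
A(x) = 0 (A(x) = (½)*0 = 0)
-4438/I + A(132)/31286 = -4438/(-1012) + 0/31286 = -4438*(-1/1012) + 0*(1/31286) = 2219/506 + 0 = 2219/506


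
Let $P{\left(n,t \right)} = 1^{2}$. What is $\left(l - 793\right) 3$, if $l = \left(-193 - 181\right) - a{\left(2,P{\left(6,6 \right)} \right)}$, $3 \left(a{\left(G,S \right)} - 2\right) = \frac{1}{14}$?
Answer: $- \frac{49099}{14} \approx -3507.1$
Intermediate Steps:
$P{\left(n,t \right)} = 1$
$a{\left(G,S \right)} = \frac{85}{42}$ ($a{\left(G,S \right)} = 2 + \frac{1}{3 \cdot 14} = 2 + \frac{1}{3} \cdot \frac{1}{14} = 2 + \frac{1}{42} = \frac{85}{42}$)
$l = - \frac{15793}{42}$ ($l = \left(-193 - 181\right) - \frac{85}{42} = -374 - \frac{85}{42} = - \frac{15793}{42} \approx -376.02$)
$\left(l - 793\right) 3 = \left(- \frac{15793}{42} - 793\right) 3 = \left(- \frac{49099}{42}\right) 3 = - \frac{49099}{14}$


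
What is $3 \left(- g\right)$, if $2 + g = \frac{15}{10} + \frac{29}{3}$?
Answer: $- \frac{55}{2} \approx -27.5$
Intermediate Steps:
$g = \frac{55}{6}$ ($g = -2 + \left(\frac{15}{10} + \frac{29}{3}\right) = -2 + \left(15 \cdot \frac{1}{10} + 29 \cdot \frac{1}{3}\right) = -2 + \left(\frac{3}{2} + \frac{29}{3}\right) = -2 + \frac{67}{6} = \frac{55}{6} \approx 9.1667$)
$3 \left(- g\right) = 3 \left(\left(-1\right) \frac{55}{6}\right) = 3 \left(- \frac{55}{6}\right) = - \frac{55}{2}$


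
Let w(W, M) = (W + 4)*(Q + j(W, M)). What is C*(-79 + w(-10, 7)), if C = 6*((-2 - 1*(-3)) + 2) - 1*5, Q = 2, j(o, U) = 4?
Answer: -1495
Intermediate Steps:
C = 13 (C = 6*((-2 + 3) + 2) - 5 = 6*(1 + 2) - 5 = 6*3 - 5 = 18 - 5 = 13)
w(W, M) = 24 + 6*W (w(W, M) = (W + 4)*(2 + 4) = (4 + W)*6 = 24 + 6*W)
C*(-79 + w(-10, 7)) = 13*(-79 + (24 + 6*(-10))) = 13*(-79 + (24 - 60)) = 13*(-79 - 36) = 13*(-115) = -1495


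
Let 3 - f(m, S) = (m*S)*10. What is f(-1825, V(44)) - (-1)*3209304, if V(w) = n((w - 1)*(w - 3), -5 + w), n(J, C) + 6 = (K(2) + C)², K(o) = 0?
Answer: 30858057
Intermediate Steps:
n(J, C) = -6 + C² (n(J, C) = -6 + (0 + C)² = -6 + C²)
V(w) = -6 + (-5 + w)²
f(m, S) = 3 - 10*S*m (f(m, S) = 3 - m*S*10 = 3 - S*m*10 = 3 - 10*S*m)
f(-1825, V(44)) - (-1)*3209304 = (3 - 10*(-6 + (-5 + 44)²)*(-1825)) - (-1)*3209304 = (3 - 10*(-6 + 39²)*(-1825)) - 1*(-3209304) = (3 - 10*(-6 + 1521)*(-1825)) + 3209304 = (3 - 10*1515*(-1825)) + 3209304 = (3 + 27648750) + 3209304 = 27648753 + 3209304 = 30858057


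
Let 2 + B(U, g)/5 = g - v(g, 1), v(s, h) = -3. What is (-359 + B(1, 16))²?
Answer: 75076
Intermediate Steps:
B(U, g) = 5 + 5*g (B(U, g) = -10 + 5*(g - 1*(-3)) = -10 + 5*(g + 3) = -10 + 5*(3 + g) = -10 + (15 + 5*g) = 5 + 5*g)
(-359 + B(1, 16))² = (-359 + (5 + 5*16))² = (-359 + (5 + 80))² = (-359 + 85)² = (-274)² = 75076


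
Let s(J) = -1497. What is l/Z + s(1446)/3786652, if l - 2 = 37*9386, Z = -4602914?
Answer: -660967107713/8714816751964 ≈ -0.075844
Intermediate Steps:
l = 347284 (l = 2 + 37*9386 = 2 + 347282 = 347284)
l/Z + s(1446)/3786652 = 347284/(-4602914) - 1497/3786652 = 347284*(-1/4602914) - 1497*1/3786652 = -173642/2301457 - 1497/3786652 = -660967107713/8714816751964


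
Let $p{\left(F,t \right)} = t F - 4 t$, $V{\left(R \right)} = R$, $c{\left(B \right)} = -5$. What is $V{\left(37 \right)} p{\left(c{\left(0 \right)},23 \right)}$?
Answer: $-7659$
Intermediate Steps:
$p{\left(F,t \right)} = - 4 t + F t$ ($p{\left(F,t \right)} = F t - 4 t = - 4 t + F t$)
$V{\left(37 \right)} p{\left(c{\left(0 \right)},23 \right)} = 37 \cdot 23 \left(-4 - 5\right) = 37 \cdot 23 \left(-9\right) = 37 \left(-207\right) = -7659$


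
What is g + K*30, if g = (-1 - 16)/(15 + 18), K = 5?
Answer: 4933/33 ≈ 149.48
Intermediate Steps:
g = -17/33 ≈ -0.51515
g + K*30 = -17/33 + 5*30 = -17/33 + 150 = 4933/33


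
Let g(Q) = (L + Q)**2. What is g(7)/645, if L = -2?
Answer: 5/129 ≈ 0.038760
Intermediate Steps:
g(Q) = (-2 + Q)**2
g(7)/645 = (-2 + 7)**2/645 = 5**2*(1/645) = 25*(1/645) = 5/129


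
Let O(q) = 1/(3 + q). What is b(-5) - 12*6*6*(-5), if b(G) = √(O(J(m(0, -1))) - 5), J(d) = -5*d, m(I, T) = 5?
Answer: 2160 + I*√2442/22 ≈ 2160.0 + 2.2462*I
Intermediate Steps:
b(G) = I*√2442/22 (b(G) = √(1/(3 - 5*5) - 5) = √(1/(3 - 25) - 5) = √(1/(-22) - 5) = √(-1/22 - 5) = √(-111/22) = I*√2442/22)
b(-5) - 12*6*6*(-5) = I*√2442/22 - 12*6*6*(-5) = I*√2442/22 - 432*(-5) = I*√2442/22 - 12*(-180) = I*√2442/22 + 2160 = 2160 + I*√2442/22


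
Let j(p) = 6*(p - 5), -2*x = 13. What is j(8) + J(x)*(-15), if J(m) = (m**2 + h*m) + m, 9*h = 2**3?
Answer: -5179/12 ≈ -431.58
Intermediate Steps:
h = 8/9 (h = (1/9)*2**3 = (1/9)*8 = 8/9 ≈ 0.88889)
x = -13/2 (x = -1/2*13 = -13/2 ≈ -6.5000)
J(m) = m**2 + 17*m/9 (J(m) = (m**2 + 8*m/9) + m = m**2 + 17*m/9)
j(p) = -30 + 6*p (j(p) = 6*(-5 + p) = -30 + 6*p)
j(8) + J(x)*(-15) = (-30 + 6*8) + ((1/9)*(-13/2)*(17 + 9*(-13/2)))*(-15) = (-30 + 48) + ((1/9)*(-13/2)*(17 - 117/2))*(-15) = 18 + ((1/9)*(-13/2)*(-83/2))*(-15) = 18 + (1079/36)*(-15) = 18 - 5395/12 = -5179/12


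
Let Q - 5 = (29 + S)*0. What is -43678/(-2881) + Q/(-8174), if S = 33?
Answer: 5328501/351482 ≈ 15.160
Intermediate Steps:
Q = 5 (Q = 5 + (29 + 33)*0 = 5 + 62*0 = 5 + 0 = 5)
-43678/(-2881) + Q/(-8174) = -43678/(-2881) + 5/(-8174) = -43678*(-1/2881) + 5*(-1/8174) = 43678/2881 - 5/8174 = 5328501/351482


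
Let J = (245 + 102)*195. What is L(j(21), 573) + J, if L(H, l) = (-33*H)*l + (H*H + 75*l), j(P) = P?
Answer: -286008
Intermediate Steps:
J = 67665 (J = 347*195 = 67665)
L(H, l) = H² + 75*l - 33*H*l (L(H, l) = -33*H*l + (H² + 75*l) = H² + 75*l - 33*H*l)
L(j(21), 573) + J = (21² + 75*573 - 33*21*573) + 67665 = (441 + 42975 - 397089) + 67665 = -353673 + 67665 = -286008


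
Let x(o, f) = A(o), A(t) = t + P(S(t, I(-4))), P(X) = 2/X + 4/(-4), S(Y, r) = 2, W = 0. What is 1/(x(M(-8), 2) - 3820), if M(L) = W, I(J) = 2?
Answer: -1/3820 ≈ -0.00026178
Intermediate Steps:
M(L) = 0
P(X) = -1 + 2/X (P(X) = 2/X + 4*(-1/4) = 2/X - 1 = -1 + 2/X)
A(t) = t (A(t) = t + (2 - 1*2)/2 = t + (2 - 2)/2 = t + (1/2)*0 = t + 0 = t)
x(o, f) = o
1/(x(M(-8), 2) - 3820) = 1/(0 - 3820) = 1/(-3820) = -1/3820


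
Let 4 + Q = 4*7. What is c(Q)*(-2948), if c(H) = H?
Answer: -70752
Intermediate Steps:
Q = 24 (Q = -4 + 4*7 = -4 + 28 = 24)
c(Q)*(-2948) = 24*(-2948) = -70752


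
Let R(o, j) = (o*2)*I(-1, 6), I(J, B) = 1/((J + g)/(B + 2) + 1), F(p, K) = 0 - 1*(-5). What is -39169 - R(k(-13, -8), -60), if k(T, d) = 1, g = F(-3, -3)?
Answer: -117511/3 ≈ -39170.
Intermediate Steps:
F(p, K) = 5 (F(p, K) = 0 + 5 = 5)
g = 5
I(J, B) = 1/(1 + (5 + J)/(2 + B)) (I(J, B) = 1/((J + 5)/(B + 2) + 1) = 1/((5 + J)/(2 + B) + 1) = 1/(1 + (5 + J)/(2 + B)))
R(o, j) = 4*o/3 (R(o, j) = (o*2)*((2 + 6)/(7 + 6 - 1)) = (2*o)*(8/12) = (2*o)*((1/12)*8) = (2*o)*(⅔) = 4*o/3)
-39169 - R(k(-13, -8), -60) = -39169 - 4/3 = -117511/3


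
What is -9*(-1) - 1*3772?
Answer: -3763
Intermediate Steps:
-9*(-1) - 1*3772 = 9 - 3772 = -3763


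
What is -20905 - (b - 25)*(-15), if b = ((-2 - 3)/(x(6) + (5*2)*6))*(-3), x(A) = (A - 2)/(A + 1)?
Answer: -9021145/424 ≈ -21276.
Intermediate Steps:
x(A) = (-2 + A)/(1 + A)
b = 105/424 (b = ((-2 - 3)/((-2 + 6)/(1 + 6) + (5*2)*6))*(-3) = -5/(4/7 + 10*6)*(-3) = -5/((1/7)*4 + 60)*(-3) = -5/(4/7 + 60)*(-3) = -5/424/7*(-3) = -5*7/424*(-3) = -35/424*(-3) = 105/424 ≈ 0.24764)
-20905 - (b - 25)*(-15) = -20905 - (105/424 - 25)*(-15) = -20905 - (-10495)*(-15)/424 = -20905 - 1*157425/424 = -20905 - 157425/424 = -9021145/424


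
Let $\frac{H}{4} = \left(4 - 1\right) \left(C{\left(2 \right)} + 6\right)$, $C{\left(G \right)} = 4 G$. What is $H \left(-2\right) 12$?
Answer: $-4032$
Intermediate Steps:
$H = 168$ ($H = 4 \left(4 - 1\right) \left(4 \cdot 2 + 6\right) = 4 \cdot 3 \left(8 + 6\right) = 4 \cdot 3 \cdot 14 = 4 \cdot 42 = 168$)
$H \left(-2\right) 12 = 168 \left(-2\right) 12 = \left(-336\right) 12 = -4032$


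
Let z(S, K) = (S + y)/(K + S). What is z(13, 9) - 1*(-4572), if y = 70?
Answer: 100667/22 ≈ 4575.8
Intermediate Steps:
z(S, K) = (70 + S)/(K + S) (z(S, K) = (S + 70)/(K + S) = (70 + S)/(K + S))
z(13, 9) - 1*(-4572) = (70 + 13)/(9 + 13) - 1*(-4572) = 83/22 + 4572 = 100667/22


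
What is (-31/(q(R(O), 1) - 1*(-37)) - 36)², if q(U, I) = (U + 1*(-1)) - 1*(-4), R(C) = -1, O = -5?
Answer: 2059225/1521 ≈ 1353.9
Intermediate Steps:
q(U, I) = 3 + U (q(U, I) = (U - 1) + 4 = (-1 + U) + 4 = 3 + U)
(-31/(q(R(O), 1) - 1*(-37)) - 36)² = (-31/((3 - 1) - 1*(-37)) - 36)² = (-31/(2 + 37) - 36)² = (-31/39 - 36)² = (-1435/39)² = 2059225/1521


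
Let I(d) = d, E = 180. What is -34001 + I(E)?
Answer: -33821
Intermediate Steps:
-34001 + I(E) = -34001 + 180 = -33821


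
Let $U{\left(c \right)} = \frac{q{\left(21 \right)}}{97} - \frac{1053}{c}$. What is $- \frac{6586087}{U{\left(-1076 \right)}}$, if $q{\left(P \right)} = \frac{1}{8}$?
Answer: $- \frac{1374806144728}{204551} \approx -6.7211 \cdot 10^{6}$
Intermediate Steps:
$q{\left(P \right)} = \frac{1}{8}$
$U{\left(c \right)} = \frac{1}{776} - \frac{1053}{c}$ ($U{\left(c \right)} = \frac{1}{8 \cdot 97} - \frac{1053}{c} = \frac{1}{8} \cdot \frac{1}{97} - \frac{1053}{c} = \frac{1}{776} - \frac{1053}{c}$)
$- \frac{6586087}{U{\left(-1076 \right)}} = - \frac{6586087}{\frac{1}{776} \frac{1}{-1076} \left(-817128 - 1076\right)} = - \frac{6586087}{\frac{1}{776} \left(- \frac{1}{1076}\right) \left(-818204\right)} = - \frac{6586087}{\frac{204551}{208744}} = \left(-6586087\right) \frac{208744}{204551} = - \frac{1374806144728}{204551}$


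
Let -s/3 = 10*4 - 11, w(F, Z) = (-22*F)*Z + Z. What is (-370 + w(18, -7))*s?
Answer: -208365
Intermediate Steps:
w(F, Z) = Z - 22*F*Z (w(F, Z) = -22*F*Z + Z = Z - 22*F*Z)
s = -87 (s = -3*(10*4 - 11) = -3*(40 - 11) = -3*29 = -87)
(-370 + w(18, -7))*s = (-370 - 7*(1 - 22*18))*(-87) = (-370 - 7*(1 - 396))*(-87) = (-370 - 7*(-395))*(-87) = (-370 + 2765)*(-87) = 2395*(-87) = -208365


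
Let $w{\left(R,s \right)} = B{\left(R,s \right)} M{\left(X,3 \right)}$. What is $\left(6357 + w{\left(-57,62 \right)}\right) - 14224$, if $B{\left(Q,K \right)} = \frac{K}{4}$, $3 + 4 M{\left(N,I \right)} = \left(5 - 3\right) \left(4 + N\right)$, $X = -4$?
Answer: $- \frac{63029}{8} \approx -7878.6$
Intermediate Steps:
$M{\left(N,I \right)} = \frac{5}{4} + \frac{N}{2}$ ($M{\left(N,I \right)} = - \frac{3}{4} + \frac{\left(5 - 3\right) \left(4 + N\right)}{4} = - \frac{3}{4} + \frac{2 \left(4 + N\right)}{4} = - \frac{3}{4} + \frac{8 + 2 N}{4} = - \frac{3}{4} + \left(2 + \frac{N}{2}\right) = \frac{5}{4} + \frac{N}{2}$)
$B{\left(Q,K \right)} = \frac{K}{4}$ ($B{\left(Q,K \right)} = K \frac{1}{4} = \frac{K}{4}$)
$w{\left(R,s \right)} = - \frac{3 s}{16}$ ($w{\left(R,s \right)} = \frac{s}{4} \left(\frac{5}{4} + \frac{1}{2} \left(-4\right)\right) = \frac{s}{4} \left(\frac{5}{4} - 2\right) = \frac{s}{4} \left(- \frac{3}{4}\right) = - \frac{3 s}{16}$)
$\left(6357 + w{\left(-57,62 \right)}\right) - 14224 = \left(6357 - \frac{93}{8}\right) - 14224 = \frac{50763}{8} - 14224 = - \frac{63029}{8}$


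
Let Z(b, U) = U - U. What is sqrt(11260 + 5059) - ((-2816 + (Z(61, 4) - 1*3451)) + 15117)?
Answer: -8850 + sqrt(16319) ≈ -8722.3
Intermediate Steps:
Z(b, U) = 0
sqrt(11260 + 5059) - ((-2816 + (Z(61, 4) - 1*3451)) + 15117) = sqrt(11260 + 5059) - ((-2816 + (0 - 1*3451)) + 15117) = sqrt(16319) - ((-2816 + (0 - 3451)) + 15117) = sqrt(16319) - ((-2816 - 3451) + 15117) = sqrt(16319) - (-6267 + 15117) = sqrt(16319) - 1*8850 = sqrt(16319) - 8850 = -8850 + sqrt(16319)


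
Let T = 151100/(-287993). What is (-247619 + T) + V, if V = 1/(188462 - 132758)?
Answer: -3972402070492975/16042362072 ≈ -2.4762e+5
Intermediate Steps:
T = -151100/287993 (T = 151100*(-1/287993) = -151100/287993 ≈ -0.52467)
V = 1/55704 ≈ 1.7952e-5
(-247619 + T) + V = (-247619 - 151100/287993) + 1/55704 = -71312689767/287993 + 1/55704 = -3972402070492975/16042362072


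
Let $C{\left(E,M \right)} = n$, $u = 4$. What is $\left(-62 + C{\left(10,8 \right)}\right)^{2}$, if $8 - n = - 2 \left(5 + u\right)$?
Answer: $1296$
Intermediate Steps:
$n = 26$ ($n = 8 - - 2 \left(5 + 4\right) = 8 - \left(-2\right) 9 = 8 - -18 = 8 + 18 = 26$)
$C{\left(E,M \right)} = 26$
$\left(-62 + C{\left(10,8 \right)}\right)^{2} = \left(-62 + 26\right)^{2} = \left(-36\right)^{2} = 1296$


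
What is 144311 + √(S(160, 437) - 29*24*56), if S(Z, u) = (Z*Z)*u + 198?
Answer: 144311 + √11148422 ≈ 1.4765e+5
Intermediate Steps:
S(Z, u) = 198 + u*Z² (S(Z, u) = Z²*u + 198 = u*Z² + 198 = 198 + u*Z²)
144311 + √(S(160, 437) - 29*24*56) = 144311 + √((198 + 437*160²) - 29*24*56) = 144311 + √((198 + 437*25600) - 696*56) = 144311 + √((198 + 11187200) - 38976) = 144311 + √(11187398 - 38976) = 144311 + √11148422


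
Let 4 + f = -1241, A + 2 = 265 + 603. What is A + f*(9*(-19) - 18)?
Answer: 236171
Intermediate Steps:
A = 866 (A = -2 + (265 + 603) = -2 + 868 = 866)
f = -1245 (f = -4 - 1241 = -1245)
A + f*(9*(-19) - 18) = 866 - 1245*(9*(-19) - 18) = 866 - 1245*(-171 - 18) = 866 - 1245*(-189) = 866 + 235305 = 236171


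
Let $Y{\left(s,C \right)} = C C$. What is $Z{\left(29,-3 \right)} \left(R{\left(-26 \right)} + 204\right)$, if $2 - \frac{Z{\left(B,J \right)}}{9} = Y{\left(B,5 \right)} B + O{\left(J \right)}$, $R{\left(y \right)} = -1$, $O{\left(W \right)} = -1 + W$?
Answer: $-1313613$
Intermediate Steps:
$Y{\left(s,C \right)} = C^{2}$
$Z{\left(B,J \right)} = 27 - 225 B - 9 J$ ($Z{\left(B,J \right)} = 18 - 9 \left(5^{2} B + \left(-1 + J\right)\right) = 18 - 9 \left(25 B + \left(-1 + J\right)\right) = 18 - 9 \left(-1 + J + 25 B\right) = 18 - \left(-9 + 9 J + 225 B\right) = 27 - 225 B - 9 J$)
$Z{\left(29,-3 \right)} \left(R{\left(-26 \right)} + 204\right) = \left(27 - 6525 - -27\right) \left(-1 + 204\right) = \left(27 - 6525 + 27\right) 203 = \left(-6471\right) 203 = -1313613$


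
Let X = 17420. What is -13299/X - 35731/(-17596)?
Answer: 1867427/1473665 ≈ 1.2672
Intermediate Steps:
-13299/X - 35731/(-17596) = -13299/17420 - 35731/(-17596) = -13299*1/17420 - 35731*(-1/17596) = -1023/1340 + 35731/17596 = 1867427/1473665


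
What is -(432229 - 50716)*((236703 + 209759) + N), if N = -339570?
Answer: -40780687596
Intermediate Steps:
-(432229 - 50716)*((236703 + 209759) + N) = -(432229 - 50716)*((236703 + 209759) - 339570) = -381513*(446462 - 339570) = -381513*106892 = -1*40780687596 = -40780687596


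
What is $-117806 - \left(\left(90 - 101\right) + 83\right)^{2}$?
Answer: $-122990$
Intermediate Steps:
$-117806 - \left(\left(90 - 101\right) + 83\right)^{2} = -117806 - \left(-11 + 83\right)^{2} = -117806 - 72^{2} = -117806 - 5184 = -122990$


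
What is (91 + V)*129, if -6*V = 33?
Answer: 22059/2 ≈ 11030.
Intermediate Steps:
V = -11/2 (V = -1/6*33 = -11/2 ≈ -5.5000)
(91 + V)*129 = (91 - 11/2)*129 = (171/2)*129 = 22059/2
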